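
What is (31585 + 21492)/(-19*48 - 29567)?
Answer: -53077/30479 ≈ -1.7414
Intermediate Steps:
(31585 + 21492)/(-19*48 - 29567) = 53077/(-912 - 29567) = 53077/(-30479) = 53077*(-1/30479) = -53077/30479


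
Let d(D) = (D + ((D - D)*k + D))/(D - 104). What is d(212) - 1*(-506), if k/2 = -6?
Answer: 13768/27 ≈ 509.93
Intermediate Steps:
k = -12 (k = 2*(-6) = -12)
d(D) = 2*D/(-104 + D) (d(D) = (D + ((D - D)*(-12) + D))/(D - 104) = (D + (0*(-12) + D))/(-104 + D) = (D + (0 + D))/(-104 + D) = (D + D)/(-104 + D) = (2*D)/(-104 + D) = 2*D/(-104 + D))
d(212) - 1*(-506) = 2*212/(-104 + 212) - 1*(-506) = 2*212/108 + 506 = 2*212*(1/108) + 506 = 106/27 + 506 = 13768/27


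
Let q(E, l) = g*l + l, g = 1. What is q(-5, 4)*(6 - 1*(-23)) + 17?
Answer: 249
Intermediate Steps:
q(E, l) = 2*l (q(E, l) = 1*l + l = l + l = 2*l)
q(-5, 4)*(6 - 1*(-23)) + 17 = (2*4)*(6 - 1*(-23)) + 17 = 8*(6 + 23) + 17 = 8*29 + 17 = 232 + 17 = 249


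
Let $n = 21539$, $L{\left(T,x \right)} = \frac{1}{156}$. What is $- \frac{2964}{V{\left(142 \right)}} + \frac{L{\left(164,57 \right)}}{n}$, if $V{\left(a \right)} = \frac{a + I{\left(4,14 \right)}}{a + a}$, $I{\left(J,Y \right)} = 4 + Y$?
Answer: $- \frac{88388689657}{16800420} \approx -5261.1$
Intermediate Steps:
$L{\left(T,x \right)} = \frac{1}{156}$
$V{\left(a \right)} = \frac{18 + a}{2 a}$ ($V{\left(a \right)} = \frac{a + \left(4 + 14\right)}{a + a} = \frac{a + 18}{2 a} = \left(18 + a\right) \frac{1}{2 a} = \frac{18 + a}{2 a}$)
$- \frac{2964}{V{\left(142 \right)}} + \frac{L{\left(164,57 \right)}}{n} = - \frac{2964}{\frac{1}{2} \cdot \frac{1}{142} \left(18 + 142\right)} + \frac{1}{156 \cdot 21539} = - \frac{2964}{\frac{1}{2} \cdot \frac{1}{142} \cdot 160} + \frac{1}{156} \cdot \frac{1}{21539} = - \frac{2964}{\frac{40}{71}} + \frac{1}{3360084} = \left(-2964\right) \frac{71}{40} + \frac{1}{3360084} = - \frac{52611}{10} + \frac{1}{3360084} = - \frac{88388689657}{16800420}$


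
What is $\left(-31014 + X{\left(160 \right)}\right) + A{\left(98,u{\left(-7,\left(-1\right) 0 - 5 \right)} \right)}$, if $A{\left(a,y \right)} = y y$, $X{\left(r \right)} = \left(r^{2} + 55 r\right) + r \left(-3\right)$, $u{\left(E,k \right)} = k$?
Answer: $2931$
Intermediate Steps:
$X{\left(r \right)} = r^{2} + 52 r$ ($X{\left(r \right)} = \left(r^{2} + 55 r\right) - 3 r = r^{2} + 52 r$)
$A{\left(a,y \right)} = y^{2}$
$\left(-31014 + X{\left(160 \right)}\right) + A{\left(98,u{\left(-7,\left(-1\right) 0 - 5 \right)} \right)} = \left(-31014 + 160 \left(52 + 160\right)\right) + \left(\left(-1\right) 0 - 5\right)^{2} = \left(-31014 + 160 \cdot 212\right) + \left(0 - 5\right)^{2} = \left(-31014 + 33920\right) + \left(-5\right)^{2} = 2906 + 25 = 2931$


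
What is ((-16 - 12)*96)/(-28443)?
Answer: 896/9481 ≈ 0.094505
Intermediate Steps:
((-16 - 12)*96)/(-28443) = -28*96*(-1/28443) = -2688*(-1/28443) = 896/9481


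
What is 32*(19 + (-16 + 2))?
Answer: 160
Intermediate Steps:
32*(19 + (-16 + 2)) = 32*(19 - 14) = 32*5 = 160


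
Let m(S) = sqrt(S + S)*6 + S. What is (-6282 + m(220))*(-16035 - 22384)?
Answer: 232895978 - 461028*sqrt(110) ≈ 2.2806e+8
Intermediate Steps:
m(S) = S + 6*sqrt(2)*sqrt(S) (m(S) = sqrt(2*S)*6 + S = (sqrt(2)*sqrt(S))*6 + S = 6*sqrt(2)*sqrt(S) + S = S + 6*sqrt(2)*sqrt(S))
(-6282 + m(220))*(-16035 - 22384) = (-6282 + (220 + 6*sqrt(2)*sqrt(220)))*(-16035 - 22384) = (-6282 + (220 + 6*sqrt(2)*(2*sqrt(55))))*(-38419) = (-6282 + (220 + 12*sqrt(110)))*(-38419) = (-6062 + 12*sqrt(110))*(-38419) = 232895978 - 461028*sqrt(110)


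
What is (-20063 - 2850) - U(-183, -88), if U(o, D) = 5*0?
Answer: -22913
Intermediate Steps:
U(o, D) = 0
(-20063 - 2850) - U(-183, -88) = (-20063 - 2850) - 1*0 = -22913 + 0 = -22913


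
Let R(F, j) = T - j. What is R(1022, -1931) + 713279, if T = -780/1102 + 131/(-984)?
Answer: 387774962699/542184 ≈ 7.1521e+5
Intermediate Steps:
T = -455941/542184 (T = -780*1/1102 + 131*(-1/984) = -390/551 - 131/984 = -455941/542184 ≈ -0.84093)
R(F, j) = -455941/542184 - j
R(1022, -1931) + 713279 = (-455941/542184 - 1*(-1931)) + 713279 = (-455941/542184 + 1931) + 713279 = 1046501363/542184 + 713279 = 387774962699/542184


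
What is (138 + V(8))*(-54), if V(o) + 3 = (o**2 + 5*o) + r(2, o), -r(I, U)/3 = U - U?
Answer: -12906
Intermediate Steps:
r(I, U) = 0 (r(I, U) = -3*(U - U) = -3*0 = 0)
V(o) = -3 + o**2 + 5*o (V(o) = -3 + ((o**2 + 5*o) + 0) = -3 + (o**2 + 5*o) = -3 + o**2 + 5*o)
(138 + V(8))*(-54) = (138 + (-3 + 8**2 + 5*8))*(-54) = (138 + (-3 + 64 + 40))*(-54) = (138 + 101)*(-54) = 239*(-54) = -12906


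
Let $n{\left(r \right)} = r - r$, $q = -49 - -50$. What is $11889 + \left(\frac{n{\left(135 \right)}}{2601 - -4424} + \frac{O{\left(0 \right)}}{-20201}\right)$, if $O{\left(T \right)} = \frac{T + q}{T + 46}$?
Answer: $\frac{11047805693}{929246} \approx 11889.0$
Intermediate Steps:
$q = 1$ ($q = -49 + 50 = 1$)
$n{\left(r \right)} = 0$
$O{\left(T \right)} = \frac{1 + T}{46 + T}$ ($O{\left(T \right)} = \frac{T + 1}{T + 46} = \frac{1 + T}{46 + T}$)
$11889 + \left(\frac{n{\left(135 \right)}}{2601 - -4424} + \frac{O{\left(0 \right)}}{-20201}\right) = 11889 + \left(\frac{0}{2601 - -4424} + \frac{\frac{1}{46 + 0} \left(1 + 0\right)}{-20201}\right) = 11889 + \left(\frac{0}{2601 + 4424} + \frac{1}{46} \cdot 1 \left(- \frac{1}{20201}\right)\right) = 11889 + \left(\frac{0}{7025} + \frac{1}{46} \cdot 1 \left(- \frac{1}{20201}\right)\right) = 11889 + \left(0 \cdot \frac{1}{7025} + \frac{1}{46} \left(- \frac{1}{20201}\right)\right) = 11889 + \left(0 - \frac{1}{929246}\right) = 11889 - \frac{1}{929246} = \frac{11047805693}{929246}$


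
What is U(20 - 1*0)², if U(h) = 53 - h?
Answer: 1089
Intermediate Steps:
U(20 - 1*0)² = (53 - (20 - 1*0))² = (53 - (20 + 0))² = (53 - 1*20)² = (53 - 20)² = 33² = 1089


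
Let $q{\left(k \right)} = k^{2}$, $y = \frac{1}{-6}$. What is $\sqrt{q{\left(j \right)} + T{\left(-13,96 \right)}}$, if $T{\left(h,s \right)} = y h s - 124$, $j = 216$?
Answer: $2 \sqrt{11685} \approx 216.19$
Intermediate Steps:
$y = - \frac{1}{6} \approx -0.16667$
$T{\left(h,s \right)} = -124 - \frac{h s}{6}$ ($T{\left(h,s \right)} = - \frac{h}{6} s - 124 = - \frac{h s}{6} - 124 = -124 - \frac{h s}{6}$)
$\sqrt{q{\left(j \right)} + T{\left(-13,96 \right)}} = \sqrt{216^{2} - \left(124 - 208\right)} = \sqrt{46656 + \left(-124 + 208\right)} = \sqrt{46656 + 84} = \sqrt{46740} = 2 \sqrt{11685}$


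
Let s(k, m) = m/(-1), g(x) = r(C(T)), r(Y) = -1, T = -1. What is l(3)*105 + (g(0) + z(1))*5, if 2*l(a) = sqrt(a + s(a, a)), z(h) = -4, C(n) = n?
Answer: -25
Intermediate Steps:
g(x) = -1
s(k, m) = -m (s(k, m) = m*(-1) = -m)
l(a) = 0 (l(a) = sqrt(a - a)/2 = sqrt(0)/2 = (1/2)*0 = 0)
l(3)*105 + (g(0) + z(1))*5 = 0*105 + (-1 - 4)*5 = 0 - 5*5 = 0 - 25 = -25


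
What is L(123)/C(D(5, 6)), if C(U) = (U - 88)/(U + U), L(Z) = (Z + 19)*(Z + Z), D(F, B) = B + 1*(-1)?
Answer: -349320/83 ≈ -4208.7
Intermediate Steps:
D(F, B) = -1 + B (D(F, B) = B - 1 = -1 + B)
L(Z) = 2*Z*(19 + Z) (L(Z) = (19 + Z)*(2*Z) = 2*Z*(19 + Z))
C(U) = (-88 + U)/(2*U) (C(U) = (-88 + U)/((2*U)) = (-88 + U)*(1/(2*U)) = (-88 + U)/(2*U))
L(123)/C(D(5, 6)) = (2*123*(19 + 123))/(((-88 + (-1 + 6))/(2*(-1 + 6)))) = (2*123*142)/(((½)*(-88 + 5)/5)) = 34932/(((½)*(⅕)*(-83))) = 34932/(-83/10) = 34932*(-10/83) = -349320/83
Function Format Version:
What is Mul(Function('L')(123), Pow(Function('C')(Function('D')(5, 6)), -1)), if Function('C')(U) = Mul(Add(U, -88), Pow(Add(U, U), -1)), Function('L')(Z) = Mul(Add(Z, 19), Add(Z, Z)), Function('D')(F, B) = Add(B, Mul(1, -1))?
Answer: Rational(-349320, 83) ≈ -4208.7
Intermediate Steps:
Function('D')(F, B) = Add(-1, B) (Function('D')(F, B) = Add(B, -1) = Add(-1, B))
Function('L')(Z) = Mul(2, Z, Add(19, Z)) (Function('L')(Z) = Mul(Add(19, Z), Mul(2, Z)) = Mul(2, Z, Add(19, Z)))
Function('C')(U) = Mul(Rational(1, 2), Pow(U, -1), Add(-88, U)) (Function('C')(U) = Mul(Add(-88, U), Pow(Mul(2, U), -1)) = Mul(Add(-88, U), Mul(Rational(1, 2), Pow(U, -1))) = Mul(Rational(1, 2), Pow(U, -1), Add(-88, U)))
Mul(Function('L')(123), Pow(Function('C')(Function('D')(5, 6)), -1)) = Mul(Mul(2, 123, Add(19, 123)), Pow(Mul(Rational(1, 2), Pow(Add(-1, 6), -1), Add(-88, Add(-1, 6))), -1)) = Mul(Mul(2, 123, 142), Pow(Mul(Rational(1, 2), Pow(5, -1), Add(-88, 5)), -1)) = Mul(34932, Pow(Mul(Rational(1, 2), Rational(1, 5), -83), -1)) = Mul(34932, Pow(Rational(-83, 10), -1)) = Mul(34932, Rational(-10, 83)) = Rational(-349320, 83)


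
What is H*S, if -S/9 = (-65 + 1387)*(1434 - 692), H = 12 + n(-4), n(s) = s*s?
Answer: -247192848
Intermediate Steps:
n(s) = s**2
H = 28 (H = 12 + (-4)**2 = 12 + 16 = 28)
S = -8828316 (S = -9*(-65 + 1387)*(1434 - 692) = -11898*742 = -9*980924 = -8828316)
H*S = 28*(-8828316) = -247192848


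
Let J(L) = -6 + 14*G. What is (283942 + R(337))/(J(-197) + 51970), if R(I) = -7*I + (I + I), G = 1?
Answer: 282257/51978 ≈ 5.4303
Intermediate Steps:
R(I) = -5*I (R(I) = -7*I + 2*I = -5*I)
J(L) = 8 (J(L) = -6 + 14*1 = -6 + 14 = 8)
(283942 + R(337))/(J(-197) + 51970) = (283942 - 5*337)/(8 + 51970) = (283942 - 1685)/51978 = 282257*(1/51978) = 282257/51978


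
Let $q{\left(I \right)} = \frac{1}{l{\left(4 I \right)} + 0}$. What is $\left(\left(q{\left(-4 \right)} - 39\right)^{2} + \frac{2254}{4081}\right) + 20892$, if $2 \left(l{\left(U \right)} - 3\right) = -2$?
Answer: $\frac{52178039}{2332} \approx 22375.0$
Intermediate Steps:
$l{\left(U \right)} = 2$ ($l{\left(U \right)} = 3 + \frac{1}{2} \left(-2\right) = 3 - 1 = 2$)
$q{\left(I \right)} = \frac{1}{2}$ ($q{\left(I \right)} = \frac{1}{2 + 0} = \frac{1}{2}$)
$\left(\left(q{\left(-4 \right)} - 39\right)^{2} + \frac{2254}{4081}\right) + 20892 = \left(\left(\frac{1}{2} - 39\right)^{2} + \frac{2254}{4081}\right) + 20892 = \left(\left(- \frac{77}{2}\right)^{2} + 2254 \cdot \frac{1}{4081}\right) + 20892 = \left(\frac{5929}{4} + \frac{322}{583}\right) + 20892 = \frac{3457895}{2332} + 20892 = \frac{52178039}{2332}$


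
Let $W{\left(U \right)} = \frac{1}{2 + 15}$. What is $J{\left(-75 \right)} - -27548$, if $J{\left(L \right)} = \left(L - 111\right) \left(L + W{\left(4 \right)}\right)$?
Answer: $\frac{705280}{17} \approx 41487.0$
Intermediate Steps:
$W{\left(U \right)} = \frac{1}{17}$
$J{\left(L \right)} = \left(-111 + L\right) \left(\frac{1}{17} + L\right)$ ($J{\left(L \right)} = \left(L - 111\right) \left(L + \frac{1}{17}\right) = \left(-111 + L\right) \left(\frac{1}{17} + L\right)$)
$J{\left(-75 \right)} - -27548 = \left(- \frac{111}{17} + \left(-75\right)^{2} - - \frac{141450}{17}\right) - -27548 = \left(- \frac{111}{17} + 5625 + \frac{141450}{17}\right) + 27548 = \frac{236964}{17} + 27548 = \frac{705280}{17}$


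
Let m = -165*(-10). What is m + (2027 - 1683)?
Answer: 1994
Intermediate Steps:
m = 1650
m + (2027 - 1683) = 1650 + (2027 - 1683) = 1650 + 344 = 1994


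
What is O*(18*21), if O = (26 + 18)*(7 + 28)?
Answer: 582120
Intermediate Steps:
O = 1540 (O = 44*35 = 1540)
O*(18*21) = 1540*(18*21) = 1540*378 = 582120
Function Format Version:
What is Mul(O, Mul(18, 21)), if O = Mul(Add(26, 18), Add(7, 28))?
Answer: 582120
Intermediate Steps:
O = 1540 (O = Mul(44, 35) = 1540)
Mul(O, Mul(18, 21)) = Mul(1540, Mul(18, 21)) = Mul(1540, 378) = 582120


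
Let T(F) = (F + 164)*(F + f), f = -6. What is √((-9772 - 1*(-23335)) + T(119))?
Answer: √45542 ≈ 213.41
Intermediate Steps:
T(F) = (-6 + F)*(164 + F) (T(F) = (F + 164)*(F - 6) = (164 + F)*(-6 + F) = (-6 + F)*(164 + F))
√((-9772 - 1*(-23335)) + T(119)) = √((-9772 - 1*(-23335)) + (-984 + 119² + 158*119)) = √((-9772 + 23335) + (-984 + 14161 + 18802)) = √(13563 + 31979) = √45542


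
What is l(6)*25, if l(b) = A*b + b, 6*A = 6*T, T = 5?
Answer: 900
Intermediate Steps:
A = 5 (A = (6*5)/6 = (⅙)*30 = 5)
l(b) = 6*b (l(b) = 5*b + b = 6*b)
l(6)*25 = (6*6)*25 = 36*25 = 900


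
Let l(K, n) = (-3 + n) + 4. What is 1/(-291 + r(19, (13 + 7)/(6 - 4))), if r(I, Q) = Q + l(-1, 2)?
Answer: -1/278 ≈ -0.0035971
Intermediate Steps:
l(K, n) = 1 + n
r(I, Q) = 3 + Q (r(I, Q) = Q + (1 + 2) = Q + 3 = 3 + Q)
1/(-291 + r(19, (13 + 7)/(6 - 4))) = 1/(-291 + (3 + (13 + 7)/(6 - 4))) = 1/(-291 + (3 + 20/2)) = 1/(-291 + (3 + 20*(½))) = 1/(-291 + (3 + 10)) = 1/(-291 + 13) = 1/(-278) = -1/278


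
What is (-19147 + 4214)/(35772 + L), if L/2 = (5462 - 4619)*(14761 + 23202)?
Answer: -14933/64041390 ≈ -0.00023318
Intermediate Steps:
L = 64005618 (L = 2*((5462 - 4619)*(14761 + 23202)) = 2*(843*37963) = 2*32002809 = 64005618)
(-19147 + 4214)/(35772 + L) = (-19147 + 4214)/(35772 + 64005618) = -14933/64041390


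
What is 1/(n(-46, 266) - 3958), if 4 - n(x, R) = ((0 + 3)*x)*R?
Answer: 1/32754 ≈ 3.0531e-5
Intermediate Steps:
n(x, R) = 4 - 3*R*x (n(x, R) = 4 - (0 + 3)*x*R = 4 - 3*x*R = 4 - 3*R*x)
1/(n(-46, 266) - 3958) = 1/((4 - 3*266*(-46)) - 3958) = 1/((4 + 36708) - 3958) = 1/(36712 - 3958) = 1/32754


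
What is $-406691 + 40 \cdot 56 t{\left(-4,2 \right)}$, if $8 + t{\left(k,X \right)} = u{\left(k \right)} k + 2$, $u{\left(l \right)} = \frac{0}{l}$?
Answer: $-420131$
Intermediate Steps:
$u{\left(l \right)} = 0$
$t{\left(k,X \right)} = -6$ ($t{\left(k,X \right)} = -8 + \left(0 k + 2\right) = -8 + \left(0 + 2\right) = -8 + 2 = -6$)
$-406691 + 40 \cdot 56 t{\left(-4,2 \right)} = -406691 + 40 \cdot 56 \left(-6\right) = -406691 + 2240 \left(-6\right) = -406691 - 13440 = -420131$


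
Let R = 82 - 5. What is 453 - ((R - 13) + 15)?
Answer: 374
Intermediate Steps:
R = 77
453 - ((R - 13) + 15) = 453 - ((77 - 13) + 15) = 453 - (64 + 15) = 453 - 1*79 = 453 - 79 = 374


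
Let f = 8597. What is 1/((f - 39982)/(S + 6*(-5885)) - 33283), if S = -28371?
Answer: -63681/2119463338 ≈ -3.0046e-5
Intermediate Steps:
1/((f - 39982)/(S + 6*(-5885)) - 33283) = 1/((8597 - 39982)/(-28371 + 6*(-5885)) - 33283) = 1/(-31385/(-28371 - 35310) - 33283) = 1/(-31385/(-63681) - 33283) = 1/(-31385*(-1/63681) - 33283) = 1/(31385/63681 - 33283) = 1/(-2119463338/63681) = -63681/2119463338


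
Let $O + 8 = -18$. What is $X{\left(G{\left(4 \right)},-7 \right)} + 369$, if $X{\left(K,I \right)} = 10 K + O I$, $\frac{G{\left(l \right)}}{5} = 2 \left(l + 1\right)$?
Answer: $1051$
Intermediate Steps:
$O = -26$ ($O = -8 - 18 = -26$)
$G{\left(l \right)} = 10 + 10 l$ ($G{\left(l \right)} = 5 \cdot 2 \left(l + 1\right) = 5 \cdot 2 \left(1 + l\right) = 5 \left(2 + 2 l\right) = 10 + 10 l$)
$X{\left(K,I \right)} = - 26 I + 10 K$ ($X{\left(K,I \right)} = 10 K - 26 I = - 26 I + 10 K$)
$X{\left(G{\left(4 \right)},-7 \right)} + 369 = \left(\left(-26\right) \left(-7\right) + 10 \left(10 + 10 \cdot 4\right)\right) + 369 = \left(182 + 10 \left(10 + 40\right)\right) + 369 = \left(182 + 10 \cdot 50\right) + 369 = \left(182 + 500\right) + 369 = 682 + 369 = 1051$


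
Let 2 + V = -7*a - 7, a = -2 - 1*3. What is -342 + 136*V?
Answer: 3194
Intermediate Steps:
a = -5 (a = -2 - 3 = -5)
V = 26 (V = -2 + (-7*(-5) - 7) = -2 + (35 - 7) = -2 + 28 = 26)
-342 + 136*V = -342 + 136*26 = -342 + 3536 = 3194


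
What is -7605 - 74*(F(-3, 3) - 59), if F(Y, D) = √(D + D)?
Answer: -3239 - 74*√6 ≈ -3420.3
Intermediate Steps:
F(Y, D) = √2*√D (F(Y, D) = √(2*D) = √2*√D)
-7605 - 74*(F(-3, 3) - 59) = -7605 - 74*(√2*√3 - 59) = -7605 - 74*(√6 - 59) = -7605 - 74*(-59 + √6) = -7605 + (4366 - 74*√6) = -3239 - 74*√6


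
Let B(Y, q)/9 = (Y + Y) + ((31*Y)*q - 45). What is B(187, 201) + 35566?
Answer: 10525300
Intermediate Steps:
B(Y, q) = -405 + 18*Y + 279*Y*q (B(Y, q) = 9*((Y + Y) + ((31*Y)*q - 45)) = 9*(2*Y + (31*Y*q - 45)) = 9*(2*Y + (-45 + 31*Y*q)) = 9*(-45 + 2*Y + 31*Y*q) = -405 + 18*Y + 279*Y*q)
B(187, 201) + 35566 = (-405 + 18*187 + 279*187*201) + 35566 = (-405 + 3366 + 10486773) + 35566 = 10489734 + 35566 = 10525300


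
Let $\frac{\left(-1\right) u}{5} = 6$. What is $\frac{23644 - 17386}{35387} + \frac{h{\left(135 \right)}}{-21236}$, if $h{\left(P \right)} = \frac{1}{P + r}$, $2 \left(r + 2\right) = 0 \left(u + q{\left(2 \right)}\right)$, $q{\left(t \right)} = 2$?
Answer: $\frac{17674984717}{99946618156} \approx 0.17684$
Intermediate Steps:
$u = -30$ ($u = \left(-5\right) 6 = -30$)
$r = -2$ ($r = -2 + \frac{0 \left(-30 + 2\right)}{2} = -2 + \frac{0 \left(-28\right)}{2} = -2 + \frac{1}{2} \cdot 0 = -2 + 0 = -2$)
$h{\left(P \right)} = \frac{1}{-2 + P}$ ($h{\left(P \right)} = \frac{1}{P - 2} = \frac{1}{-2 + P}$)
$\frac{23644 - 17386}{35387} + \frac{h{\left(135 \right)}}{-21236} = \frac{23644 - 17386}{35387} + \frac{1}{\left(-2 + 135\right) \left(-21236\right)} = 6258 \cdot \frac{1}{35387} + \frac{1}{133} \left(- \frac{1}{21236}\right) = \frac{6258}{35387} + \frac{1}{133} \left(- \frac{1}{21236}\right) = \frac{6258}{35387} - \frac{1}{2824388} = \frac{17674984717}{99946618156}$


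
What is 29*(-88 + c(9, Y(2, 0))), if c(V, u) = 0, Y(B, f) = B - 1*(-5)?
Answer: -2552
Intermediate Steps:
Y(B, f) = 5 + B (Y(B, f) = B + 5 = 5 + B)
29*(-88 + c(9, Y(2, 0))) = 29*(-88 + 0) = 29*(-88) = -2552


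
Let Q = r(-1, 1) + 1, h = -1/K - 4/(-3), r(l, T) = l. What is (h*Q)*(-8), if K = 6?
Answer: 0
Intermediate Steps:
h = 7/6 (h = -1/6 - 4/(-3) = -1*1/6 - 4*(-1/3) = -1/6 + 4/3 = 7/6 ≈ 1.1667)
Q = 0 (Q = -1 + 1 = 0)
(h*Q)*(-8) = ((7/6)*0)*(-8) = 0*(-8) = 0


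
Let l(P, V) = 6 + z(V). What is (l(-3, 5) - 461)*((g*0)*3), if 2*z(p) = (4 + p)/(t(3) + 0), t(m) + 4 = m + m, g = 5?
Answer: 0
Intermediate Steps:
t(m) = -4 + 2*m (t(m) = -4 + (m + m) = -4 + 2*m)
z(p) = 1 + p/4 (z(p) = ((4 + p)/((-4 + 2*3) + 0))/2 = ((4 + p)/((-4 + 6) + 0))/2 = ((4 + p)/(2 + 0))/2 = ((4 + p)/2)/2 = ((4 + p)*(1/2))/2 = (2 + p/2)/2 = 1 + p/4)
l(P, V) = 7 + V/4 (l(P, V) = 6 + (1 + V/4) = 7 + V/4)
(l(-3, 5) - 461)*((g*0)*3) = ((7 + (1/4)*5) - 461)*((5*0)*3) = ((7 + 5/4) - 461)*(0*3) = (33/4 - 461)*0 = -1811/4*0 = 0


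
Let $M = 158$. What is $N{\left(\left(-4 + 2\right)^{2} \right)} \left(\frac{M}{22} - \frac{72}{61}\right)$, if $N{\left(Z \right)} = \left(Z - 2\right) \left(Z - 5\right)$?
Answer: $- \frac{8054}{671} \approx -12.003$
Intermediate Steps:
$N{\left(Z \right)} = \left(-5 + Z\right) \left(-2 + Z\right)$ ($N{\left(Z \right)} = \left(-2 + Z\right) \left(-5 + Z\right) = \left(-5 + Z\right) \left(-2 + Z\right)$)
$N{\left(\left(-4 + 2\right)^{2} \right)} \left(\frac{M}{22} - \frac{72}{61}\right) = \left(10 + \left(\left(-4 + 2\right)^{2}\right)^{2} - 7 \left(-4 + 2\right)^{2}\right) \left(\frac{158}{22} - \frac{72}{61}\right) = \left(10 + \left(\left(-2\right)^{2}\right)^{2} - 7 \left(-2\right)^{2}\right) \left(158 \cdot \frac{1}{22} - \frac{72}{61}\right) = \left(10 + 4^{2} - 28\right) \left(\frac{79}{11} - \frac{72}{61}\right) = \left(10 + 16 - 28\right) \frac{4027}{671} = \left(-2\right) \frac{4027}{671} = - \frac{8054}{671}$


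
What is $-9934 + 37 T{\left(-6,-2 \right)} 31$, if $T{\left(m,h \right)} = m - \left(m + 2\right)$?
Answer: $-12228$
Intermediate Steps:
$T{\left(m,h \right)} = -2$ ($T{\left(m,h \right)} = m - \left(2 + m\right) = -2$)
$-9934 + 37 T{\left(-6,-2 \right)} 31 = -9934 + 37 \left(-2\right) 31 = -9934 - 2294 = -12228$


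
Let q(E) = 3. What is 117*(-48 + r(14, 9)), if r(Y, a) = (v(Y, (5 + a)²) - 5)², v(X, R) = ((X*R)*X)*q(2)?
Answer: 1553871033117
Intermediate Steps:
v(X, R) = 3*R*X² (v(X, R) = ((X*R)*X)*3 = ((R*X)*X)*3 = (R*X²)*3 = 3*R*X²)
r(Y, a) = (-5 + 3*Y²*(5 + a)²)² (r(Y, a) = (3*(5 + a)²*Y² - 5)² = (3*Y²*(5 + a)² - 5)² = (-5 + 3*Y²*(5 + a)²)²)
117*(-48 + r(14, 9)) = 117*(-48 + (-5 + 3*14²*(5 + 9)²)²) = 117*(-48 + (-5 + 3*196*14²)²) = 117*(-48 + (-5 + 3*196*196)²) = 117*(-48 + (-5 + 115248)²) = 117*(-48 + 115243²) = 117*(-48 + 13280949049) = 117*13280949001 = 1553871033117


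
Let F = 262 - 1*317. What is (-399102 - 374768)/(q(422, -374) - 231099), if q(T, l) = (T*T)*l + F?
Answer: 77387/6683457 ≈ 0.011579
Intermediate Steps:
F = -55 (F = 262 - 317 = -55)
q(T, l) = -55 + l*T**2 (q(T, l) = (T*T)*l - 55 = T**2*l - 55 = l*T**2 - 55 = -55 + l*T**2)
(-399102 - 374768)/(q(422, -374) - 231099) = (-399102 - 374768)/((-55 - 374*422**2) - 231099) = -773870/((-55 - 374*178084) - 231099) = -773870/((-55 - 66603416) - 231099) = -773870/(-66603471 - 231099) = -773870/(-66834570) = -773870*(-1/66834570) = 77387/6683457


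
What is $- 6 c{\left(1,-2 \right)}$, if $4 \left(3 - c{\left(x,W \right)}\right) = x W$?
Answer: $-21$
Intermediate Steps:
$c{\left(x,W \right)} = 3 - \frac{W x}{4}$ ($c{\left(x,W \right)} = 3 - \frac{x W}{4} = 3 - \frac{W x}{4}$)
$- 6 c{\left(1,-2 \right)} = - 6 \left(3 - \left(- \frac{1}{2}\right) 1\right) = - 6 \left(3 + \frac{1}{2}\right) = \left(-6\right) \frac{7}{2} = -21$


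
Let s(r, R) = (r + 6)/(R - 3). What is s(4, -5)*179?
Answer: -895/4 ≈ -223.75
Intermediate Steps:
s(r, R) = (6 + r)/(-3 + R)
s(4, -5)*179 = ((6 + 4)/(-3 - 5))*179 = (10/(-8))*179 = -1/8*10*179 = -5/4*179 = -895/4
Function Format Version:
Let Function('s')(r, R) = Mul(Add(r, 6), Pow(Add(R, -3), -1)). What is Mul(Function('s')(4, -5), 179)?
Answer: Rational(-895, 4) ≈ -223.75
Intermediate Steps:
Function('s')(r, R) = Mul(Pow(Add(-3, R), -1), Add(6, r)) (Function('s')(r, R) = Mul(Add(6, r), Pow(Add(-3, R), -1)) = Mul(Pow(Add(-3, R), -1), Add(6, r)))
Mul(Function('s')(4, -5), 179) = Mul(Mul(Pow(Add(-3, -5), -1), Add(6, 4)), 179) = Mul(Mul(Pow(-8, -1), 10), 179) = Mul(Mul(Rational(-1, 8), 10), 179) = Mul(Rational(-5, 4), 179) = Rational(-895, 4)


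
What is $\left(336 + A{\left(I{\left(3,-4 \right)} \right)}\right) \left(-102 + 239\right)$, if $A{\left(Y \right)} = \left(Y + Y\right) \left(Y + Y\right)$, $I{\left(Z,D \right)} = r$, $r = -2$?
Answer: $48224$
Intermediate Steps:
$I{\left(Z,D \right)} = -2$
$A{\left(Y \right)} = 4 Y^{2}$ ($A{\left(Y \right)} = 2 Y 2 Y = 4 Y^{2}$)
$\left(336 + A{\left(I{\left(3,-4 \right)} \right)}\right) \left(-102 + 239\right) = \left(336 + 4 \left(-2\right)^{2}\right) \left(-102 + 239\right) = \left(336 + 4 \cdot 4\right) 137 = \left(336 + 16\right) 137 = 352 \cdot 137 = 48224$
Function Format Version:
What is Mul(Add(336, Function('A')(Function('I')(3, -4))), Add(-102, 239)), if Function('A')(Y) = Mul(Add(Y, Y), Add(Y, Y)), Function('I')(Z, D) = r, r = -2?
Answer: 48224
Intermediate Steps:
Function('I')(Z, D) = -2
Function('A')(Y) = Mul(4, Pow(Y, 2)) (Function('A')(Y) = Mul(Mul(2, Y), Mul(2, Y)) = Mul(4, Pow(Y, 2)))
Mul(Add(336, Function('A')(Function('I')(3, -4))), Add(-102, 239)) = Mul(Add(336, Mul(4, Pow(-2, 2))), Add(-102, 239)) = Mul(Add(336, Mul(4, 4)), 137) = Mul(Add(336, 16), 137) = Mul(352, 137) = 48224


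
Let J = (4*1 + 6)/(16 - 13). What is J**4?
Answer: 10000/81 ≈ 123.46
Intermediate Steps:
J = 10/3 (J = (4 + 6)/3 = 10*(1/3) = 10/3 ≈ 3.3333)
J**4 = (10/3)**4 = 10000/81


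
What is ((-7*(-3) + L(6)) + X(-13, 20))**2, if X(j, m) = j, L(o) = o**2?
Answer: 1936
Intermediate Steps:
((-7*(-3) + L(6)) + X(-13, 20))**2 = ((-7*(-3) + 6**2) - 13)**2 = ((21 + 36) - 13)**2 = (57 - 13)**2 = 44**2 = 1936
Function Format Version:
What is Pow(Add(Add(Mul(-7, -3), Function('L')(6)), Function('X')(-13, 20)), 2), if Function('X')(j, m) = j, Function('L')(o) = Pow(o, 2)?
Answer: 1936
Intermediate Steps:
Pow(Add(Add(Mul(-7, -3), Function('L')(6)), Function('X')(-13, 20)), 2) = Pow(Add(Add(Mul(-7, -3), Pow(6, 2)), -13), 2) = Pow(Add(Add(21, 36), -13), 2) = Pow(Add(57, -13), 2) = Pow(44, 2) = 1936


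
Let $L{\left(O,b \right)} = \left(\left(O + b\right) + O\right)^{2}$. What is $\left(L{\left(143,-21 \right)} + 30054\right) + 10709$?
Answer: $110988$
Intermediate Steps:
$L{\left(O,b \right)} = \left(b + 2 O\right)^{2}$
$\left(L{\left(143,-21 \right)} + 30054\right) + 10709 = \left(\left(-21 + 2 \cdot 143\right)^{2} + 30054\right) + 10709 = \left(\left(-21 + 286\right)^{2} + 30054\right) + 10709 = \left(265^{2} + 30054\right) + 10709 = \left(70225 + 30054\right) + 10709 = 100279 + 10709 = 110988$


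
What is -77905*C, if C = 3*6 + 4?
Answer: -1713910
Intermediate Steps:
C = 22 (C = 18 + 4 = 22)
-77905*C = -77905*22 = -1713910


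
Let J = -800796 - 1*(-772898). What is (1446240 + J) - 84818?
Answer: 1333524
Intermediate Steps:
J = -27898 (J = -800796 + 772898 = -27898)
(1446240 + J) - 84818 = (1446240 - 27898) - 84818 = 1418342 - 84818 = 1333524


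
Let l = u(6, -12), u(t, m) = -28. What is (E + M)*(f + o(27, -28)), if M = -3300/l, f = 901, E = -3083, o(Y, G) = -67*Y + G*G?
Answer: 2573744/7 ≈ 3.6768e+5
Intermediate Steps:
o(Y, G) = G² - 67*Y (o(Y, G) = -67*Y + G² = G² - 67*Y)
l = -28
M = 825/7 (M = -3300/(-28) = -3300*(-1/28) = 825/7 ≈ 117.86)
(E + M)*(f + o(27, -28)) = (-3083 + 825/7)*(901 + ((-28)² - 67*27)) = -20756*(901 + (784 - 1809))/7 = -20756*(901 - 1025)/7 = -20756/7*(-124) = 2573744/7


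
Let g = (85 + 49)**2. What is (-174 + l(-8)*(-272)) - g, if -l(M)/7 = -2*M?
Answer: 12334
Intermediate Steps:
l(M) = 14*M (l(M) = -(-14)*M = 14*M)
g = 17956 (g = 134**2 = 17956)
(-174 + l(-8)*(-272)) - g = (-174 + (14*(-8))*(-272)) - 1*17956 = (-174 - 112*(-272)) - 17956 = (-174 + 30464) - 17956 = 30290 - 17956 = 12334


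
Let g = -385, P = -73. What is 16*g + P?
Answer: -6233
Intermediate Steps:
16*g + P = 16*(-385) - 73 = -6160 - 73 = -6233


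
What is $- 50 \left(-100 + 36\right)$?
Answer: $3200$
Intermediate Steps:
$- 50 \left(-100 + 36\right) = \left(-50\right) \left(-64\right) = 3200$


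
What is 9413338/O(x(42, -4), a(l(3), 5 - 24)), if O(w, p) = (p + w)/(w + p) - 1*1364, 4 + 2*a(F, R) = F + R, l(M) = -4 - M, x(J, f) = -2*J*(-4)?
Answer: -9413338/1363 ≈ -6906.3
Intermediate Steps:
x(J, f) = 8*J
a(F, R) = -2 + F/2 + R/2 (a(F, R) = -2 + (F + R)/2 = -2 + (F/2 + R/2) = -2 + F/2 + R/2)
O(w, p) = -1363 (O(w, p) = (p + w)/(p + w) - 1364 = 1 - 1364 = -1363)
9413338/O(x(42, -4), a(l(3), 5 - 24)) = 9413338/(-1363) = 9413338*(-1/1363) = -9413338/1363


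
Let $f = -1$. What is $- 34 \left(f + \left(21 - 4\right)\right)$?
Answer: $-544$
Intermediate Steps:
$- 34 \left(f + \left(21 - 4\right)\right) = - 34 \left(-1 + \left(21 - 4\right)\right) = - 34 \left(-1 + 17\right) = \left(-34\right) 16 = -544$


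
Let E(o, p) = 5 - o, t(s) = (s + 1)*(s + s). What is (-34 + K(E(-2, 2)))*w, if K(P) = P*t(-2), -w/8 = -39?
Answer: -1872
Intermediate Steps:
w = 312 (w = -8*(-39) = 312)
t(s) = 2*s*(1 + s) (t(s) = (1 + s)*(2*s) = 2*s*(1 + s))
K(P) = 4*P (K(P) = P*(2*(-2)*(1 - 2)) = P*(2*(-2)*(-1)) = P*4 = 4*P)
(-34 + K(E(-2, 2)))*w = (-34 + 4*(5 - 1*(-2)))*312 = (-34 + 4*(5 + 2))*312 = (-34 + 4*7)*312 = (-34 + 28)*312 = -6*312 = -1872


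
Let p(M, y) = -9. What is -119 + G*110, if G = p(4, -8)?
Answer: -1109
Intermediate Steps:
G = -9
-119 + G*110 = -119 - 9*110 = -119 - 990 = -1109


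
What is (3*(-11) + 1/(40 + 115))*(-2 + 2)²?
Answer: 0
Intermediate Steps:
(3*(-11) + 1/(40 + 115))*(-2 + 2)² = (-33 + 1/155)*0² = (-33 + 1/155)*0 = -5114/155*0 = 0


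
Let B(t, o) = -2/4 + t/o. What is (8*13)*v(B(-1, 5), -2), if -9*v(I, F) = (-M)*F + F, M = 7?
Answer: -416/3 ≈ -138.67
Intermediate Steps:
B(t, o) = -1/2 + t/o (B(t, o) = -2*1/4 + t/o = -1/2 + t/o)
v(I, F) = 2*F/3 (v(I, F) = -((-1*7)*F + F)/9 = -(-7*F + F)/9 = -(-2)*F/3 = 2*F/3)
(8*13)*v(B(-1, 5), -2) = (8*13)*((2/3)*(-2)) = 104*(-4/3) = -416/3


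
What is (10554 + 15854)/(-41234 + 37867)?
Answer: -26408/3367 ≈ -7.8432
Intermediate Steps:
(10554 + 15854)/(-41234 + 37867) = 26408/(-3367) = 26408*(-1/3367) = -26408/3367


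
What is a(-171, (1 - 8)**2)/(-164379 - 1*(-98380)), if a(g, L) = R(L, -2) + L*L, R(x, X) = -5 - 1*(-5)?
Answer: -2401/65999 ≈ -0.036379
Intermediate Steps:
R(x, X) = 0 (R(x, X) = -5 + 5 = 0)
a(g, L) = L**2 (a(g, L) = 0 + L*L = 0 + L**2 = L**2)
a(-171, (1 - 8)**2)/(-164379 - 1*(-98380)) = ((1 - 8)**2)**2/(-164379 - 1*(-98380)) = ((-7)**2)**2/(-164379 + 98380) = 49**2/(-65999) = 2401*(-1/65999) = -2401/65999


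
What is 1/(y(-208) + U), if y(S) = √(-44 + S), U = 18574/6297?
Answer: 58480239/5168675072 - 118956627*I*√7/5168675072 ≈ 0.011314 - 0.060892*I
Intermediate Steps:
U = 18574/6297 (U = 18574*(1/6297) = 18574/6297 ≈ 2.9497)
1/(y(-208) + U) = 1/(√(-44 - 208) + 18574/6297) = 1/(√(-252) + 18574/6297) = 1/(6*I*√7 + 18574/6297) = 1/(18574/6297 + 6*I*√7)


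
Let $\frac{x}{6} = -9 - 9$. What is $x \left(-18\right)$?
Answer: $1944$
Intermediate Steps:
$x = -108$ ($x = 6 \left(-9 - 9\right) = 6 \left(-18\right) = -108$)
$x \left(-18\right) = \left(-108\right) \left(-18\right) = 1944$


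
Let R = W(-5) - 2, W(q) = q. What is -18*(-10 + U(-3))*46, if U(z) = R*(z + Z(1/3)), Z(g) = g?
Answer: -7176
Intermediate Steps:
R = -7 (R = -5 - 2 = -7)
U(z) = -7/3 - 7*z (U(z) = -7*(z + 1/3) = -7*(z + ⅓) = -7*(⅓ + z) = -7/3 - 7*z)
-18*(-10 + U(-3))*46 = -18*(-10 + (-7/3 - 7*(-3)))*46 = -18*(-10 + (-7/3 + 21))*46 = -18*(-10 + 56/3)*46 = -18*26/3*46 = -156*46 = -7176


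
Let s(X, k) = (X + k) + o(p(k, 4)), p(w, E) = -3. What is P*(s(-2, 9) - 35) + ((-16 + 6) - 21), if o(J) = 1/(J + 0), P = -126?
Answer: 3539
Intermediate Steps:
o(J) = 1/J
s(X, k) = -1/3 + X + k (s(X, k) = (X + k) + 1/(-3) = (X + k) - 1/3 = -1/3 + X + k)
P*(s(-2, 9) - 35) + ((-16 + 6) - 21) = -126*((-1/3 - 2 + 9) - 35) + ((-16 + 6) - 21) = -126*(20/3 - 35) + (-10 - 21) = -126*(-85/3) - 31 = 3570 - 31 = 3539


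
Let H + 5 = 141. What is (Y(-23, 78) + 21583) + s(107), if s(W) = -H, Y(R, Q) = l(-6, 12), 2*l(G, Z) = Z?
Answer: 21453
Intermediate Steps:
H = 136 (H = -5 + 141 = 136)
l(G, Z) = Z/2
Y(R, Q) = 6 (Y(R, Q) = (½)*12 = 6)
s(W) = -136 (s(W) = -1*136 = -136)
(Y(-23, 78) + 21583) + s(107) = (6 + 21583) - 136 = 21589 - 136 = 21453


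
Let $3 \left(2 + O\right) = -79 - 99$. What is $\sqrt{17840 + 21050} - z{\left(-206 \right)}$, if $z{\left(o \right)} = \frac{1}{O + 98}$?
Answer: $- \frac{3}{110} + \sqrt{38890} \approx 197.18$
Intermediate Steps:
$O = - \frac{184}{3}$ ($O = -2 + \frac{-79 - 99}{3} = -2 + \frac{1}{3} \left(-178\right) = -2 - \frac{178}{3} = - \frac{184}{3} \approx -61.333$)
$z{\left(o \right)} = \frac{3}{110}$ ($z{\left(o \right)} = \frac{1}{- \frac{184}{3} + 98} = \frac{1}{\frac{110}{3}} = \frac{3}{110}$)
$\sqrt{17840 + 21050} - z{\left(-206 \right)} = \sqrt{17840 + 21050} - \frac{3}{110} = \sqrt{38890} - \frac{3}{110} = - \frac{3}{110} + \sqrt{38890}$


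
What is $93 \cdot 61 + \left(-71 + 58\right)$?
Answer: $5660$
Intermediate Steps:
$93 \cdot 61 + \left(-71 + 58\right) = 5673 - 13 = 5660$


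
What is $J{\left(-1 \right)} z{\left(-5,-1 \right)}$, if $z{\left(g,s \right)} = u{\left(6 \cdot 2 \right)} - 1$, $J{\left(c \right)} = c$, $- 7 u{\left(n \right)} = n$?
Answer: $\frac{19}{7} \approx 2.7143$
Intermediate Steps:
$u{\left(n \right)} = - \frac{n}{7}$
$z{\left(g,s \right)} = - \frac{19}{7}$ ($z{\left(g,s \right)} = - \frac{6 \cdot 2}{7} - 1 = \left(- \frac{1}{7}\right) 12 - 1 = - \frac{12}{7} - 1 = - \frac{19}{7}$)
$J{\left(-1 \right)} z{\left(-5,-1 \right)} = \left(-1\right) \left(- \frac{19}{7}\right) = \frac{19}{7}$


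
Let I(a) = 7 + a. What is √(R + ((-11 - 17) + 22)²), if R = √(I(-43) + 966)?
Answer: √(36 + √930) ≈ 8.1545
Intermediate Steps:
R = √930 (R = √((7 - 43) + 966) = √(-36 + 966) = √930 ≈ 30.496)
√(R + ((-11 - 17) + 22)²) = √(√930 + ((-11 - 17) + 22)²) = √(√930 + (-28 + 22)²) = √(√930 + (-6)²) = √(√930 + 36) = √(36 + √930)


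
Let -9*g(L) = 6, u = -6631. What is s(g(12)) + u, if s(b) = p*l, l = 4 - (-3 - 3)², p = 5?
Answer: -6791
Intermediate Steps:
g(L) = -⅔ (g(L) = -⅑*6 = -⅔)
l = -32 (l = 4 - 1*(-6)² = 4 - 1*36 = 4 - 36 = -32)
s(b) = -160 (s(b) = 5*(-32) = -160)
s(g(12)) + u = -160 - 6631 = -6791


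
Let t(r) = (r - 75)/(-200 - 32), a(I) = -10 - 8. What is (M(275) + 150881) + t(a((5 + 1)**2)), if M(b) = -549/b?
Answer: 9626106007/63800 ≈ 1.5088e+5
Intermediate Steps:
a(I) = -18
t(r) = 75/232 - r/232 (t(r) = (-75 + r)/(-232) = (-75 + r)*(-1/232) = 75/232 - r/232)
(M(275) + 150881) + t(a((5 + 1)**2)) = (-549/275 + 150881) + (75/232 - 1/232*(-18)) = (-549*1/275 + 150881) + (75/232 + 9/116) = (-549/275 + 150881) + 93/232 = 41491726/275 + 93/232 = 9626106007/63800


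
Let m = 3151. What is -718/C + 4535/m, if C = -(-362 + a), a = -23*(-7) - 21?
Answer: -627824/349761 ≈ -1.7950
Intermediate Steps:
a = 140 (a = 161 - 21 = 140)
C = 222 (C = -(-362 + 140) = -1*(-222) = 222)
-718/C + 4535/m = -718/222 + 4535/3151 = -718*1/222 + 4535*(1/3151) = -359/111 + 4535/3151 = -627824/349761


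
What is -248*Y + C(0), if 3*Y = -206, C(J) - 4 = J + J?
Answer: 51100/3 ≈ 17033.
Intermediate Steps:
C(J) = 4 + 2*J (C(J) = 4 + (J + J) = 4 + 2*J)
Y = -206/3 (Y = (1/3)*(-206) = -206/3 ≈ -68.667)
-248*Y + C(0) = -248*(-206/3) + (4 + 2*0) = 51088/3 + (4 + 0) = 51088/3 + 4 = 51100/3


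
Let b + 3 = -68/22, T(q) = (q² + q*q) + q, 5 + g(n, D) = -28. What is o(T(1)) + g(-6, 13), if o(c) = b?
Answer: -430/11 ≈ -39.091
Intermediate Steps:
g(n, D) = -33 (g(n, D) = -5 - 28 = -33)
T(q) = q + 2*q² (T(q) = (q² + q²) + q = 2*q² + q = q + 2*q²)
b = -67/11 (b = -3 - 68/22 = -3 - 68*1/22 = -3 - 34/11 = -67/11 ≈ -6.0909)
o(c) = -67/11
o(T(1)) + g(-6, 13) = -67/11 - 33 = -430/11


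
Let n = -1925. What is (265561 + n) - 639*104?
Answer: 197180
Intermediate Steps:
(265561 + n) - 639*104 = (265561 - 1925) - 639*104 = 263636 - 66456 = 197180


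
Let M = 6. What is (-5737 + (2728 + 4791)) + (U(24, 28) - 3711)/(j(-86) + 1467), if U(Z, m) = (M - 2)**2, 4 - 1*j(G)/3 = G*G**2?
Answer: 3402987259/1909647 ≈ 1782.0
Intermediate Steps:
j(G) = 12 - 3*G**3 (j(G) = 12 - 3*G*G**2 = 12 - 3*G**3)
U(Z, m) = 16 (U(Z, m) = (6 - 2)**2 = 4**2 = 16)
(-5737 + (2728 + 4791)) + (U(24, 28) - 3711)/(j(-86) + 1467) = (-5737 + (2728 + 4791)) + (16 - 3711)/((12 - 3*(-86)**3) + 1467) = (-5737 + 7519) - 3695/((12 - 3*(-636056)) + 1467) = 1782 - 3695/((12 + 1908168) + 1467) = 1782 - 3695/(1908180 + 1467) = 1782 - 3695/1909647 = 3402987259/1909647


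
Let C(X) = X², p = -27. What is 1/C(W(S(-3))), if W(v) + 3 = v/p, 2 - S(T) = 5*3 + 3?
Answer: 729/4225 ≈ 0.17254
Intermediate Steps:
S(T) = -16 (S(T) = 2 - (5*3 + 3) = 2 - (15 + 3) = 2 - 1*18 = 2 - 18 = -16)
W(v) = -3 - v/27 (W(v) = -3 + v/(-27) = -3 + v*(-1/27) = -3 - v/27)
1/C(W(S(-3))) = 1/((-3 - 1/27*(-16))²) = 1/((-3 + 16/27)²) = 1/((-65/27)²) = 1/(4225/729) = 729/4225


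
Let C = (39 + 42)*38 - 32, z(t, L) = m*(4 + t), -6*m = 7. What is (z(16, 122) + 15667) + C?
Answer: 56069/3 ≈ 18690.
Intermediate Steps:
m = -7/6 (m = -1/6*7 = -7/6 ≈ -1.1667)
z(t, L) = -14/3 - 7*t/6 (z(t, L) = -7*(4 + t)/6 = -14/3 - 7*t/6)
C = 3046 (C = 81*38 - 32 = 3078 - 32 = 3046)
(z(16, 122) + 15667) + C = ((-14/3 - 7/6*16) + 15667) + 3046 = ((-14/3 - 56/3) + 15667) + 3046 = (-70/3 + 15667) + 3046 = 46931/3 + 3046 = 56069/3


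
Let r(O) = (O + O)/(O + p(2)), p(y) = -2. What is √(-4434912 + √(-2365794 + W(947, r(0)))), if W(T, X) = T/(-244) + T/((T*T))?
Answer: √(-59197671733606272 + 115534*I*√31578918881304219)/115534 ≈ 0.36519 + 2105.9*I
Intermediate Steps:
r(O) = 2*O/(-2 + O) (r(O) = (O + O)/(O - 2) = (2*O)/(-2 + O) = 2*O/(-2 + O))
W(T, X) = 1/T - T/244 (W(T, X) = T*(-1/244) + T/(T²) = -T/244 + T/T² = -T/244 + 1/T = 1/T - T/244)
√(-4434912 + √(-2365794 + W(947, r(0)))) = √(-4434912 + √(-2365794 + (1/947 - 1/244*947))) = √(-4434912 + √(-2365794 + (1/947 - 947/244))) = √(-4434912 + √(-2365794 - 896565/231068)) = √(-4434912 + √(-546660184557/231068)) = √(-4434912 + I*√31578918881304219/115534)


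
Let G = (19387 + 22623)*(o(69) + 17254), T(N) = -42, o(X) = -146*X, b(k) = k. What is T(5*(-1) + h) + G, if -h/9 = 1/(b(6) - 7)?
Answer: 301631758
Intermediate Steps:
h = 9 (h = -9/(6 - 7) = -9/(-1) = -9*(-1) = 9)
G = 301631800 (G = (19387 + 22623)*(-146*69 + 17254) = 42010*(-10074 + 17254) = 42010*7180 = 301631800)
T(5*(-1) + h) + G = -42 + 301631800 = 301631758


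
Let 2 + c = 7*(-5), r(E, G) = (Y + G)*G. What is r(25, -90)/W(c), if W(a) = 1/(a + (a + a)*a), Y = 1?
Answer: 21635010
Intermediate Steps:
r(E, G) = G*(1 + G) (r(E, G) = (1 + G)*G = G*(1 + G))
c = -37 (c = -2 + 7*(-5) = -2 - 35 = -37)
W(a) = 1/(a + 2*a²) (W(a) = 1/(a + (2*a)*a) = 1/(a + 2*a²))
r(25, -90)/W(c) = (-90*(1 - 90))/((1/((-37)*(1 + 2*(-37))))) = (-90*(-89))/((-1/(37*(1 - 74)))) = 8010/((-1/37/(-73))) = 8010/((-1/37*(-1/73))) = 8010/(1/2701) = 8010*2701 = 21635010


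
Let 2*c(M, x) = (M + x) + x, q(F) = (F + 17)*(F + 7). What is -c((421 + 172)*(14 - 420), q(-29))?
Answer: 120115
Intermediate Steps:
q(F) = (7 + F)*(17 + F) (q(F) = (17 + F)*(7 + F) = (7 + F)*(17 + F))
c(M, x) = x + M/2 (c(M, x) = ((M + x) + x)/2 = (M + 2*x)/2 = x + M/2)
-c((421 + 172)*(14 - 420), q(-29)) = -((119 + (-29)² + 24*(-29)) + ((421 + 172)*(14 - 420))/2) = -((119 + 841 - 696) + (593*(-406))/2) = -(264 + (½)*(-240758)) = -(264 - 120379) = -1*(-120115) = 120115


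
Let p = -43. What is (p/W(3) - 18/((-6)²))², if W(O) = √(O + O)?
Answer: 3701/12 + 43*√6/6 ≈ 325.97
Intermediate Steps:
W(O) = √2*√O (W(O) = √(2*O) = √2*√O)
(p/W(3) - 18/((-6)²))² = (-43*√6/6 - 18/((-6)²))² = (-43*√6/6 - 18/36)² = (-43*√6/6 - 18*1/36)² = (-43*√6/6 - ½)² = (-½ - 43*√6/6)²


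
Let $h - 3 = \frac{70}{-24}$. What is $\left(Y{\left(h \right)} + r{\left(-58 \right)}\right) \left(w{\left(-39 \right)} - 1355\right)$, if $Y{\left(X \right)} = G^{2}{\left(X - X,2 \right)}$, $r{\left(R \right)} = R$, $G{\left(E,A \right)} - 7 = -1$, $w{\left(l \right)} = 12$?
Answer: $29546$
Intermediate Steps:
$G{\left(E,A \right)} = 6$ ($G{\left(E,A \right)} = 7 - 1 = 6$)
$h = \frac{1}{12}$ ($h = 3 + \frac{70}{-24} = 3 + 70 \left(- \frac{1}{24}\right) = 3 - \frac{35}{12} = \frac{1}{12} \approx 0.083333$)
$Y{\left(X \right)} = 36$ ($Y{\left(X \right)} = 6^{2} = 36$)
$\left(Y{\left(h \right)} + r{\left(-58 \right)}\right) \left(w{\left(-39 \right)} - 1355\right) = \left(36 - 58\right) \left(12 - 1355\right) = \left(-22\right) \left(-1343\right) = 29546$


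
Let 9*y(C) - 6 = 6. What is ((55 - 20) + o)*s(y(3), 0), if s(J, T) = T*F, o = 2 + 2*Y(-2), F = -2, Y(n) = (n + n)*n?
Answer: 0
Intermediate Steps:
y(C) = 4/3 (y(C) = ⅔ + (⅑)*6 = ⅔ + ⅔ = 4/3)
Y(n) = 2*n² (Y(n) = (2*n)*n = 2*n²)
o = 18 (o = 2 + 2*(2*(-2)²) = 2 + 2*(2*4) = 2 + 2*8 = 2 + 16 = 18)
s(J, T) = -2*T (s(J, T) = T*(-2) = -2*T)
((55 - 20) + o)*s(y(3), 0) = ((55 - 20) + 18)*(-2*0) = (35 + 18)*0 = 53*0 = 0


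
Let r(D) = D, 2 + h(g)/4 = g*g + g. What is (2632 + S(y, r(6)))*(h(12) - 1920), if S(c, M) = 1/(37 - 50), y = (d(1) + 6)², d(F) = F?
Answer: -44616360/13 ≈ -3.4320e+6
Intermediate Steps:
h(g) = -8 + 4*g + 4*g² (h(g) = -8 + 4*(g*g + g) = -8 + 4*(g² + g) = -8 + 4*(g + g²) = -8 + (4*g + 4*g²) = -8 + 4*g + 4*g²)
y = 49 (y = (1 + 6)² = 7² = 49)
S(c, M) = -1/13 (S(c, M) = 1/(-13) = -1/13)
(2632 + S(y, r(6)))*(h(12) - 1920) = (2632 - 1/13)*((-8 + 4*12 + 4*12²) - 1920) = 34215*((-8 + 48 + 4*144) - 1920)/13 = 34215*((-8 + 48 + 576) - 1920)/13 = 34215*(616 - 1920)/13 = (34215/13)*(-1304) = -44616360/13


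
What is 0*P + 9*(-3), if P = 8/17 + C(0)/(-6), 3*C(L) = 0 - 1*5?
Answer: -27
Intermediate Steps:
C(L) = -5/3 (C(L) = (0 - 1*5)/3 = (0 - 5)/3 = (⅓)*(-5) = -5/3)
P = 229/306 (P = 8/17 - 5/3/(-6) = 8*(1/17) - 5/3*(-⅙) = 8/17 + 5/18 = 229/306 ≈ 0.74837)
0*P + 9*(-3) = 0*(229/306) + 9*(-3) = 0 - 27 = -27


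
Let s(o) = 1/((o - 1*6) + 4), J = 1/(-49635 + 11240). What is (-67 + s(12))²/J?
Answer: -3436820919/20 ≈ -1.7184e+8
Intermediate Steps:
J = -1/38395 (J = 1/(-38395) = -1/38395 ≈ -2.6045e-5)
s(o) = 1/(-2 + o) (s(o) = 1/((o - 6) + 4) = 1/((-6 + o) + 4) = 1/(-2 + o))
(-67 + s(12))²/J = (-67 + 1/(-2 + 12))²/(-1/38395) = (-67 + 1/10)²*(-38395) = (-67 + ⅒)²*(-38395) = (-669/10)²*(-38395) = (447561/100)*(-38395) = -3436820919/20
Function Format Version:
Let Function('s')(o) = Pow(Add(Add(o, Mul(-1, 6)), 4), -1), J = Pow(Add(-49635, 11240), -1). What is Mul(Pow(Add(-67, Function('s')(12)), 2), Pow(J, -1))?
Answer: Rational(-3436820919, 20) ≈ -1.7184e+8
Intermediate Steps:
J = Rational(-1, 38395) (J = Pow(-38395, -1) = Rational(-1, 38395) ≈ -2.6045e-5)
Function('s')(o) = Pow(Add(-2, o), -1) (Function('s')(o) = Pow(Add(Add(o, -6), 4), -1) = Pow(Add(Add(-6, o), 4), -1) = Pow(Add(-2, o), -1))
Mul(Pow(Add(-67, Function('s')(12)), 2), Pow(J, -1)) = Mul(Pow(Add(-67, Pow(Add(-2, 12), -1)), 2), Pow(Rational(-1, 38395), -1)) = Mul(Pow(Add(-67, Pow(10, -1)), 2), -38395) = Mul(Pow(Add(-67, Rational(1, 10)), 2), -38395) = Mul(Pow(Rational(-669, 10), 2), -38395) = Mul(Rational(447561, 100), -38395) = Rational(-3436820919, 20)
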